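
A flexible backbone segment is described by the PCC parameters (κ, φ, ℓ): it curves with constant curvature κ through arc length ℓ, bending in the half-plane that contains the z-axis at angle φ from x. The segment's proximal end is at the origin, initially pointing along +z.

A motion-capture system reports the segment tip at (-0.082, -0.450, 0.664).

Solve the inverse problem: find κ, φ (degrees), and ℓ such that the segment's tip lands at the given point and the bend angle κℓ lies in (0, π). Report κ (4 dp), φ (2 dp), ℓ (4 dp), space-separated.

1.4072 259.67 0.8574

ρ = √(x²+y²) = √(-0.082² + -0.450²) = 0.45741
φ = atan2(y, x) mod 360° = atan2(-0.450, -0.082) = 259.6727°
|p|² = ρ² + z² = 0.45741² + 0.664² = 0.65012
κ = 2ρ / |p|² = 2×0.45741 / 0.65012 = 1.40716
θ = 2·atan2(ρ, z) = 2·atan2(0.45741, 0.664) = 1.20643 rad
ℓ = θ/κ = 1.20643/1.40716 = 0.85736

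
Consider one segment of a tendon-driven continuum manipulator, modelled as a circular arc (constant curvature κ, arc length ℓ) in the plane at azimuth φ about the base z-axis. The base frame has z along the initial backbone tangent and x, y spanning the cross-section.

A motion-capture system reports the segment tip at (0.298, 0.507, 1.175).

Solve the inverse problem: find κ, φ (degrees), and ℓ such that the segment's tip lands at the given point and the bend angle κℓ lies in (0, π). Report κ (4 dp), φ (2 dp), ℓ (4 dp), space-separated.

0.6813 59.55 1.3623

ρ = √(x²+y²) = √(0.298² + 0.507²) = 0.58809
φ = atan2(y, x) mod 360° = atan2(0.507, 0.298) = 59.5542°
|p|² = ρ² + z² = 0.58809² + 1.175² = 1.72648
κ = 2ρ / |p|² = 2×0.58809 / 1.72648 = 0.68126
θ = 2·atan2(ρ, z) = 2·atan2(0.58809, 1.175) = 0.92810 rad
ℓ = θ/κ = 0.92810/0.68126 = 1.36233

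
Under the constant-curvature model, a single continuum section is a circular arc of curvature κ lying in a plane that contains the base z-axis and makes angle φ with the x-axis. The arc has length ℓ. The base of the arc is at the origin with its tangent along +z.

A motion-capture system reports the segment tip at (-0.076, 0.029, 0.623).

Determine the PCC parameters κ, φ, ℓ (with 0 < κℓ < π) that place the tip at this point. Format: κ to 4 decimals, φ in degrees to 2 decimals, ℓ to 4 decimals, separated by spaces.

ρ = √(x²+y²) = √(-0.076² + 0.029²) = 0.08134
φ = atan2(y, x) mod 360° = atan2(0.029, -0.076) = 159.1142°
|p|² = ρ² + z² = 0.08134² + 0.623² = 0.39475
κ = 2ρ / |p|² = 2×0.08134 / 0.39475 = 0.41214
θ = 2·atan2(ρ, z) = 2·atan2(0.08134, 0.623) = 0.25967 rad
ℓ = θ/κ = 0.25967/0.41214 = 0.63006

0.4121 159.11 0.6301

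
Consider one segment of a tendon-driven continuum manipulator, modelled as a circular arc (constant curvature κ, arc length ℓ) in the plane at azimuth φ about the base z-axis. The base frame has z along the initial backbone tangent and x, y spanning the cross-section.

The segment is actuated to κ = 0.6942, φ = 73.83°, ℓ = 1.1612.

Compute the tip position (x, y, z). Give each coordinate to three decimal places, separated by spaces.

θ = κ·ℓ = 0.6942 × 1.1612 = 0.80611 rad
ρ = (1 − cos θ)/κ = (1 − 0.69231)/0.6942 = 0.44322
z = sin θ / κ = 0.72160/0.6942 = 1.03946
x = ρ cos φ = 0.44322 × cos(73.83°) = 0.12343
y = ρ sin φ = 0.44322 × sin(73.83°) = 0.42569

0.123 0.426 1.039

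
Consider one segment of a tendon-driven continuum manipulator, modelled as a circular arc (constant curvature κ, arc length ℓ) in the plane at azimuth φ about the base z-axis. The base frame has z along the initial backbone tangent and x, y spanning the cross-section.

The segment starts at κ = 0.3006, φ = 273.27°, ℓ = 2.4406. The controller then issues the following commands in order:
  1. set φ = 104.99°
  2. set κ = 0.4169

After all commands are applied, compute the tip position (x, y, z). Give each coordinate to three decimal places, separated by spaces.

-0.294 1.099 2.041

initial: κ=0.3006, φ=273.27°, ℓ=2.4406
cmd 1: set φ=104.99° → (κ,φ,ℓ)=(0.3006,104.99°,2.4406) → tip=(-0.2214,0.8267,2.2275)
cmd 2: set κ=0.4169 → (κ,φ,ℓ)=(0.4169,104.99°,2.4406) → tip=(-0.2944,1.0994,2.0408)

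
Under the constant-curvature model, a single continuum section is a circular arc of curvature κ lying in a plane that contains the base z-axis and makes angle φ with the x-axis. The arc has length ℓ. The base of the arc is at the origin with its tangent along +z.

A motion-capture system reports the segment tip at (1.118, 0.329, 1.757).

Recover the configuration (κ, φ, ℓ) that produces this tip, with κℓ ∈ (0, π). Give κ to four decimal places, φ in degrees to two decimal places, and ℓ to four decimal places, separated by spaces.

0.5243 16.40 2.2339

ρ = √(x²+y²) = √(1.118² + 0.329²) = 1.16540
φ = atan2(y, x) mod 360° = atan2(0.329, 1.118) = 16.3979°
|p|² = ρ² + z² = 1.16540² + 1.757² = 4.44521
κ = 2ρ / |p|² = 2×1.16540 / 4.44521 = 0.52434
θ = 2·atan2(ρ, z) = 2·atan2(1.16540, 1.757) = 1.17132 rad
ℓ = θ/κ = 1.17132/0.52434 = 2.23390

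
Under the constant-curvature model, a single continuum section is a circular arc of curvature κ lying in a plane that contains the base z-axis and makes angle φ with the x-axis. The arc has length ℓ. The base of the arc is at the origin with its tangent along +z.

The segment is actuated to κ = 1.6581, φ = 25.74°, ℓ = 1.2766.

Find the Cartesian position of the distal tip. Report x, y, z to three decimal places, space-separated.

θ = κ·ℓ = 1.6581 × 1.2766 = 2.11673 rad
ρ = (1 − cos θ)/κ = (1 − -0.51922)/1.6581 = 0.91624
z = sin θ / κ = 0.85464/1.6581 = 0.51543
x = ρ cos φ = 0.91624 × cos(25.74°) = 0.82532
y = ρ sin φ = 0.91624 × sin(25.74°) = 0.39791

0.825 0.398 0.515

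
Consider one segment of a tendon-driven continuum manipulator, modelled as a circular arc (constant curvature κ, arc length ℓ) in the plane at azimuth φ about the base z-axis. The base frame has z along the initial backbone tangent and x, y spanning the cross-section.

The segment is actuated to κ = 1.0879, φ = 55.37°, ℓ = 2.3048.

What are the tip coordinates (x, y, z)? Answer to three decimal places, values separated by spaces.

0.943 1.366 0.545

θ = κ·ℓ = 1.0879 × 2.3048 = 2.50739 rad
ρ = (1 − cos θ)/κ = (1 − -0.80555)/1.0879 = 1.65966
z = sin θ / κ = 0.59253/1.0879 = 0.54466
x = ρ cos φ = 1.65966 × cos(55.37°) = 0.94314
y = ρ sin φ = 1.65966 × sin(55.37°) = 1.36563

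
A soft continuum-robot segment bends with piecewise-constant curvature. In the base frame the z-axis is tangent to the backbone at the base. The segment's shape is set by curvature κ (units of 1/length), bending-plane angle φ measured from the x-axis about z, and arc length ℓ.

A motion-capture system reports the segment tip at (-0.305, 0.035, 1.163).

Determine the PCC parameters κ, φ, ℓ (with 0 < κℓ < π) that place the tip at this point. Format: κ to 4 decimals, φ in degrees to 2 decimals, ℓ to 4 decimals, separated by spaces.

ρ = √(x²+y²) = √(-0.305² + 0.035²) = 0.30700
φ = atan2(y, x) mod 360° = atan2(0.035, -0.305) = 173.4537°
|p|² = ρ² + z² = 0.30700² + 1.163² = 1.44682
κ = 2ρ / |p|² = 2×0.30700 / 1.44682 = 0.42438
θ = 2·atan2(ρ, z) = 2·atan2(0.30700, 1.163) = 0.51617 rad
ℓ = θ/κ = 0.51617/0.42438 = 1.21630

0.4244 173.45 1.2163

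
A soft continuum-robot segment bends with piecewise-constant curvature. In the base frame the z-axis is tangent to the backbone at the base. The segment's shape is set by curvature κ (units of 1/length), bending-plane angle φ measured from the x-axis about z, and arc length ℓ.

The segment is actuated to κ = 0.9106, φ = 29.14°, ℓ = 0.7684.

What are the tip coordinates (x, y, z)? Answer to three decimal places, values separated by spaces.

0.225 0.126 0.707

θ = κ·ℓ = 0.9106 × 0.7684 = 0.69971 rad
ρ = (1 − cos θ)/κ = (1 − 0.76503)/0.9106 = 0.25804
z = sin θ / κ = 0.64399/0.9106 = 0.70722
x = ρ cos φ = 0.25804 × cos(29.14°) = 0.22538
y = ρ sin φ = 0.25804 × sin(29.14°) = 0.12565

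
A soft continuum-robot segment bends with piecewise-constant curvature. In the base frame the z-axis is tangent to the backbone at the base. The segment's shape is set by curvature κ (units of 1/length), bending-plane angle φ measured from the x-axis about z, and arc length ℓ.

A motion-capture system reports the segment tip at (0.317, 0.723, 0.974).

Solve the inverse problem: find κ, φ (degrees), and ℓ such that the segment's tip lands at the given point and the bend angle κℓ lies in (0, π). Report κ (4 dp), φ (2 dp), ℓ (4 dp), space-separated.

1.0044 66.32 1.3562

ρ = √(x²+y²) = √(0.317² + 0.723²) = 0.78944
φ = atan2(y, x) mod 360° = atan2(0.723, 0.317) = 66.3249°
|p|² = ρ² + z² = 0.78944² + 0.974² = 1.57189
κ = 2ρ / |p|² = 2×0.78944 / 1.57189 = 1.00445
θ = 2·atan2(ρ, z) = 2·atan2(0.78944, 0.974) = 1.36224 rad
ℓ = θ/κ = 1.36224/1.00445 = 1.35621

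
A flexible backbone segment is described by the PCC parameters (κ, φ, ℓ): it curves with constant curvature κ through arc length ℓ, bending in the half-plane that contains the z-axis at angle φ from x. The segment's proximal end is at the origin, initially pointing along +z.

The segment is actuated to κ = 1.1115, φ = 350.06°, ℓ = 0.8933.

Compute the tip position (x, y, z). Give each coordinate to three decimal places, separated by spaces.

0.402 -0.070 0.754

θ = κ·ℓ = 1.1115 × 0.8933 = 0.99290 rad
ρ = (1 − cos θ)/κ = (1 − 0.54626)/1.1115 = 0.40822
z = sin θ / κ = 0.83762/1.1115 = 0.75359
x = ρ cos φ = 0.40822 × cos(350.06°) = 0.40209
y = ρ sin φ = 0.40822 × sin(350.06°) = -0.07047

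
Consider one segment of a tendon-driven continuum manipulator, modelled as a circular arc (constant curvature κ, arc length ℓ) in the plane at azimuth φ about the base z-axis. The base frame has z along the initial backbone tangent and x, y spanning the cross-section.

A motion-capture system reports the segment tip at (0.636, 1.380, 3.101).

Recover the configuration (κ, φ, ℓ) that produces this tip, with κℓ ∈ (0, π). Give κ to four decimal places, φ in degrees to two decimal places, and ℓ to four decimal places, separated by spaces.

ρ = √(x²+y²) = √(0.636² + 1.380²) = 1.51951
φ = atan2(y, x) mod 360° = atan2(1.380, 0.636) = 65.2565°
|p|² = ρ² + z² = 1.51951² + 3.101² = 11.92510
κ = 2ρ / |p|² = 2×1.51951 / 11.92510 = 0.25484
θ = 2·atan2(ρ, z) = 2·atan2(1.51951, 3.101) = 0.91124 rad
ℓ = θ/κ = 0.91124/0.25484 = 3.57571

0.2548 65.26 3.5757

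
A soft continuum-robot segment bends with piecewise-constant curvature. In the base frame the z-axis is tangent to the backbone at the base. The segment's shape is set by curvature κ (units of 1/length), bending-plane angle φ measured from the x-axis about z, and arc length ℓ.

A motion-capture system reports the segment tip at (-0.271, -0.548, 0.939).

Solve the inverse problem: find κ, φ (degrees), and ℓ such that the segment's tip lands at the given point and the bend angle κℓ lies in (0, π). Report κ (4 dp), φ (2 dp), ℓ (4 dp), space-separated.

0.9739 243.69 1.1852

ρ = √(x²+y²) = √(-0.271² + -0.548²) = 0.61135
φ = atan2(y, x) mod 360° = atan2(-0.548, -0.271) = 243.6864°
|p|² = ρ² + z² = 0.61135² + 0.939² = 1.25547
κ = 2ρ / |p|² = 2×0.61135 / 1.25547 = 0.97390
θ = 2·atan2(ρ, z) = 2·atan2(0.61135, 0.939) = 1.15424 rad
ℓ = θ/κ = 1.15424/0.97390 = 1.18518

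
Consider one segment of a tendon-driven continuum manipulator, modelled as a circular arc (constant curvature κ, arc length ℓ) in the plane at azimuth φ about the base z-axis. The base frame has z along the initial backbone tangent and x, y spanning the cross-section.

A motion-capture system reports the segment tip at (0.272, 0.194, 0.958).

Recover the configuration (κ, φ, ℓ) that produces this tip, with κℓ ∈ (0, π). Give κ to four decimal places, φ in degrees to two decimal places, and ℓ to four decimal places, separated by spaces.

ρ = √(x²+y²) = √(0.272² + 0.194²) = 0.33410
φ = atan2(y, x) mod 360° = atan2(0.194, 0.272) = 35.4978°
|p|² = ρ² + z² = 0.33410² + 0.958² = 1.02938
κ = 2ρ / |p|² = 2×0.33410 / 1.02938 = 0.64912
θ = 2·atan2(ρ, z) = 2·atan2(0.33410, 0.958) = 0.67111 rad
ℓ = θ/κ = 0.67111/0.64912 = 1.03388

0.6491 35.50 1.0339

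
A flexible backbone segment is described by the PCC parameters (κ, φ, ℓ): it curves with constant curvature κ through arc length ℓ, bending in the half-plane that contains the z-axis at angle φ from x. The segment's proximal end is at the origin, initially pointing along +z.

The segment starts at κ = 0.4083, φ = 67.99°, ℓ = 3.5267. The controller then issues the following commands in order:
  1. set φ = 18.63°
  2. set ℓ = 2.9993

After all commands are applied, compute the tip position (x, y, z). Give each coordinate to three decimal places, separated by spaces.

initial: κ=0.4083, φ=67.99°, ℓ=3.5267
cmd 1: set φ=18.63° → (κ,φ,ℓ)=(0.4083,18.63°,3.5267) → tip=(2.0180,0.6803,2.4282)
cmd 2: set ℓ=2.9993 → (κ,φ,ℓ)=(0.4083,18.63°,2.9993) → tip=(1.5334,0.5169,2.3039)

1.533 0.517 2.304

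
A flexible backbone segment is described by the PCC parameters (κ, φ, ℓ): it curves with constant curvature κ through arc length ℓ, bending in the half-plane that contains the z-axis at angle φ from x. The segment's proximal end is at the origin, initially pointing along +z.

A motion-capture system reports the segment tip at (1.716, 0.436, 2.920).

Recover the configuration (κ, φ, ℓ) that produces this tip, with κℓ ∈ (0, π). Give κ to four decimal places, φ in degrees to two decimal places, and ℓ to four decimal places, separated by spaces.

ρ = √(x²+y²) = √(1.716² + 0.436²) = 1.77052
φ = atan2(y, x) mod 360° = atan2(0.436, 1.716) = 14.2560°
|p|² = ρ² + z² = 1.77052² + 2.920² = 11.66115
κ = 2ρ / |p|² = 2×1.77052 / 11.66115 = 0.30366
θ = 2·atan2(ρ, z) = 2·atan2(1.77052, 2.920) = 1.09014 rad
ℓ = θ/κ = 1.09014/0.30366 = 3.58999

0.3037 14.26 3.5900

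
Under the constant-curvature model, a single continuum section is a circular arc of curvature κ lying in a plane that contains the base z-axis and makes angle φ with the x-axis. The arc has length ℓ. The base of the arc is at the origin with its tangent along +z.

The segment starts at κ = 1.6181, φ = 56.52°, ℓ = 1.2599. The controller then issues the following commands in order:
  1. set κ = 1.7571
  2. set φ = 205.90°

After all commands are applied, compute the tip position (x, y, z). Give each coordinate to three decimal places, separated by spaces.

-0.819 -0.398 0.455

initial: κ=1.6181, φ=56.52°, ℓ=1.2599
cmd 1: set κ=1.7571 → (κ,φ,ℓ)=(1.7571,56.52°,1.2599) → tip=(0.5022,0.7593,0.4555)
cmd 2: set φ=205.90° → (κ,φ,ℓ)=(1.7571,205.90°,1.2599) → tip=(-0.8189,-0.3976,0.4555)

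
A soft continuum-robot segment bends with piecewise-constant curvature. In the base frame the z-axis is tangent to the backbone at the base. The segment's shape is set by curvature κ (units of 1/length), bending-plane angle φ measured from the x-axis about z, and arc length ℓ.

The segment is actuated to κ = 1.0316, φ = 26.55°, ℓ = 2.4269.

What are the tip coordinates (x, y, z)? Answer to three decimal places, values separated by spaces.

1.564 0.781 0.577

θ = κ·ℓ = 1.0316 × 2.4269 = 2.50359 rad
ρ = (1 − cos θ)/κ = (1 − -0.80329)/1.0316 = 1.74805
z = sin θ / κ = 0.59559/1.0316 = 0.57735
x = ρ cos φ = 1.74805 × cos(26.55°) = 1.56371
y = ρ sin φ = 1.74805 × sin(26.55°) = 0.78134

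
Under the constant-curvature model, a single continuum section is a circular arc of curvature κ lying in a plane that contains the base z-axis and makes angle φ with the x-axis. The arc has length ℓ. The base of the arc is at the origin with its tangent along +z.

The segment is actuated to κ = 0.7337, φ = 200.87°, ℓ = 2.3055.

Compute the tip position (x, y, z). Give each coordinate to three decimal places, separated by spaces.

-1.427 -0.544 1.353

θ = κ·ℓ = 0.7337 × 2.3055 = 1.69155 rad
ρ = (1 − cos θ)/κ = (1 − -0.12046)/0.7337 = 1.52713
z = sin θ / κ = 0.99272/0.7337 = 1.35303
x = ρ cos φ = 1.52713 × cos(200.87°) = -1.42694
y = ρ sin φ = 1.52713 × sin(200.87°) = -0.54404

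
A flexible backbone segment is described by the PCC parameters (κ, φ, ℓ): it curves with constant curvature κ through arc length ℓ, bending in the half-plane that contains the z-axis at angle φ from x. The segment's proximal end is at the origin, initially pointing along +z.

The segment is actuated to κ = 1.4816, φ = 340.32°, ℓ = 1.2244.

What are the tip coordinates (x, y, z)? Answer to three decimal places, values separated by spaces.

0.789 -0.282 0.655

θ = κ·ℓ = 1.4816 × 1.2244 = 1.81407 rad
ρ = (1 − cos θ)/κ = (1 − -0.24088)/1.4816 = 0.83753
z = sin θ / κ = 0.97055/1.4816 = 0.65507
x = ρ cos φ = 0.83753 × cos(340.32°) = 0.78861
y = ρ sin φ = 0.83753 × sin(340.32°) = -0.28205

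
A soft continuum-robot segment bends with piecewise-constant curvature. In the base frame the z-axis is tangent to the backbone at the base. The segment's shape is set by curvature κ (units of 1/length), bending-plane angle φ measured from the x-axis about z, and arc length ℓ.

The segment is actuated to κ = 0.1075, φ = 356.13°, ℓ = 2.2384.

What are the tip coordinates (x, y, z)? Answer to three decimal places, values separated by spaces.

0.267 -0.018 2.217

θ = κ·ℓ = 0.1075 × 2.2384 = 0.24063 rad
ρ = (1 − cos θ)/κ = (1 − 0.97119)/0.1075 = 0.26801
z = sin θ / κ = 0.23831/0.1075 = 2.21686
x = ρ cos φ = 0.26801 × cos(356.13°) = 0.26740
y = ρ sin φ = 0.26801 × sin(356.13°) = -0.01809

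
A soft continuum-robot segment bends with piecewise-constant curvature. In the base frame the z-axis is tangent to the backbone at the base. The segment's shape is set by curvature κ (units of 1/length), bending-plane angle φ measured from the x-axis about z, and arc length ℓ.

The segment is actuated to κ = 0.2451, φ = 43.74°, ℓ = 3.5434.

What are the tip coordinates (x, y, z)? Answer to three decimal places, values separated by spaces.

1.044 0.999 3.114

θ = κ·ℓ = 0.2451 × 3.5434 = 0.86849 rad
ρ = (1 − cos θ)/κ = (1 − 0.64598)/0.2451 = 1.44438
z = sin θ / κ = 0.76335/0.2451 = 3.11445
x = ρ cos φ = 1.44438 × cos(43.74°) = 1.04354
y = ρ sin φ = 1.44438 × sin(43.74°) = 0.99863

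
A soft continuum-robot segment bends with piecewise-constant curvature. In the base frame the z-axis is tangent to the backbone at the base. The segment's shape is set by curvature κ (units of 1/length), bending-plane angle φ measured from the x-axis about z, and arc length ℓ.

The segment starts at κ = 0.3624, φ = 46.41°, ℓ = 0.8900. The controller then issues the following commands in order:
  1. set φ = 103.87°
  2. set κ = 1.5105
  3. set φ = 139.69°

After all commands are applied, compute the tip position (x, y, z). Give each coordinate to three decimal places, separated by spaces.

-0.391 0.332 0.645

initial: κ=0.3624, φ=46.41°, ℓ=0.8900
cmd 1: set φ=103.87° → (κ,φ,ℓ)=(0.3624,103.87°,0.8900) → tip=(-0.0341,0.1381,0.8746)
cmd 2: set κ=1.5105 → (κ,φ,ℓ)=(1.5105,103.87°,0.8900) → tip=(-0.1231,0.4984,0.6451)
cmd 3: set φ=139.69° → (κ,φ,ℓ)=(1.5105,139.69°,0.8900) → tip=(-0.3915,0.3321,0.6451)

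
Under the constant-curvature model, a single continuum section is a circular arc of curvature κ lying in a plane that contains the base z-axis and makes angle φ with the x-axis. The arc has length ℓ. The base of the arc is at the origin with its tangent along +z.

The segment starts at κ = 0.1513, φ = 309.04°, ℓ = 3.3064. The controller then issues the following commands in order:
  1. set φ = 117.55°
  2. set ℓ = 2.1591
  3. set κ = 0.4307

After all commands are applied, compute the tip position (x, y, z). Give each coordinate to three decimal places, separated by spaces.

-0.432 0.828 1.861

initial: κ=0.1513, φ=309.04°, ℓ=3.3064
cmd 1: set φ=117.55° → (κ,φ,ℓ)=(0.1513,117.55°,3.3064) → tip=(-0.3746,0.7181,3.1702)
cmd 2: set ℓ=2.1591 → (κ,φ,ℓ)=(0.1513,117.55°,2.1591) → tip=(-0.1617,0.3099,2.1209)
cmd 3: set κ=0.4307 → (κ,φ,ℓ)=(0.4307,117.55°,2.1591) → tip=(-0.4318,0.8277,1.8611)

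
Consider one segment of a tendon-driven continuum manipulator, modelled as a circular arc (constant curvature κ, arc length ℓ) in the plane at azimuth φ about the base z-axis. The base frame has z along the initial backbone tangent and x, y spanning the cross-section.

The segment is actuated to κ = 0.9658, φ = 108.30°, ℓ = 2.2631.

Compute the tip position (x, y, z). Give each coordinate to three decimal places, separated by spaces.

θ = κ·ℓ = 0.9658 × 2.2631 = 2.18570 rad
ρ = (1 − cos θ)/κ = (1 − -0.57688)/0.9658 = 1.63272
z = sin θ / κ = 0.81683/0.9658 = 0.84575
x = ρ cos φ = 1.63272 × cos(108.30°) = -0.51266
y = ρ sin φ = 1.63272 × sin(108.30°) = 1.55015

-0.513 1.550 0.846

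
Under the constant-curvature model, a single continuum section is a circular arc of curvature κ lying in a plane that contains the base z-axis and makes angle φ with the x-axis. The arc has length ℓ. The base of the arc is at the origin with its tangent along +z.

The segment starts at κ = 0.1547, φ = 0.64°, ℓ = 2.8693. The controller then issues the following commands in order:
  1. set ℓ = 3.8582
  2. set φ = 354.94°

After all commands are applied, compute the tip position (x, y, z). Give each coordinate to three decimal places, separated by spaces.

initial: κ=0.1547, φ=0.64°, ℓ=2.8693
cmd 1: set ℓ=3.8582 → (κ,φ,ℓ)=(0.1547,0.64°,3.8582) → tip=(1.1176,0.0125,3.6332)
cmd 2: set φ=354.94° → (κ,φ,ℓ)=(0.1547,354.94°,3.8582) → tip=(1.1133,-0.0986,3.6332)

1.113 -0.099 3.633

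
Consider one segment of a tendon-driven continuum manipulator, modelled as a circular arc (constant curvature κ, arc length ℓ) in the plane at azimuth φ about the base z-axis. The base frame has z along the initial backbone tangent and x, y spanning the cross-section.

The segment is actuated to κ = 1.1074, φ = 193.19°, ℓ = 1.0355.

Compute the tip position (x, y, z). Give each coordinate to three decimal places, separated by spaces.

-0.517 -0.121 0.823

θ = κ·ℓ = 1.1074 × 1.0355 = 1.14671 rad
ρ = (1 − cos θ)/κ = (1 − 0.41149)/1.1074 = 0.53144
z = sin θ / κ = 0.91142/1.1074 = 0.82302
x = ρ cos φ = 0.53144 × cos(193.19°) = -0.51742
y = ρ sin φ = 0.53144 × sin(193.19°) = -0.12126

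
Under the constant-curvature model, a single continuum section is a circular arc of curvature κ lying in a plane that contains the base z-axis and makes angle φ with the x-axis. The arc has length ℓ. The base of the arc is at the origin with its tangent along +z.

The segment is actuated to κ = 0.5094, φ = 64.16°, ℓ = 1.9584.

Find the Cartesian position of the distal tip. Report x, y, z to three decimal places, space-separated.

0.392 0.809 1.649

θ = κ·ℓ = 0.5094 × 1.9584 = 0.99761 rad
ρ = (1 − cos θ)/κ = (1 − 0.54231)/0.5094 = 0.89848
z = sin θ / κ = 0.84018/0.5094 = 1.64935
x = ρ cos φ = 0.89848 × cos(64.16°) = 0.39161
y = ρ sin φ = 0.89848 × sin(64.16°) = 0.80865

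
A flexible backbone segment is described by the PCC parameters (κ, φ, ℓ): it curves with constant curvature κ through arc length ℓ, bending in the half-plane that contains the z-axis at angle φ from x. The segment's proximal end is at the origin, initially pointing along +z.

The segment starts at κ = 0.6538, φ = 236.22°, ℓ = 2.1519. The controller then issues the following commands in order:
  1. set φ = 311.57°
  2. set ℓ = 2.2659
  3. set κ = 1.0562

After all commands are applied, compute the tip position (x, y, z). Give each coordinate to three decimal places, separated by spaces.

initial: κ=0.6538, φ=236.22°, ℓ=2.1519
cmd 1: set φ=311.57° → (κ,φ,ℓ)=(0.6538,311.57°,2.1519) → tip=(0.8493,-0.9576,1.5090)
cmd 2: set ℓ=2.2659 → (κ,φ,ℓ)=(0.6538,311.57°,2.2659) → tip=(0.9243,-1.0422,1.5234)
cmd 3: set κ=1.0562 → (κ,φ,ℓ)=(1.0562,311.57°,2.2659) → tip=(1.0886,-1.2274,0.6442)

1.089 -1.227 0.644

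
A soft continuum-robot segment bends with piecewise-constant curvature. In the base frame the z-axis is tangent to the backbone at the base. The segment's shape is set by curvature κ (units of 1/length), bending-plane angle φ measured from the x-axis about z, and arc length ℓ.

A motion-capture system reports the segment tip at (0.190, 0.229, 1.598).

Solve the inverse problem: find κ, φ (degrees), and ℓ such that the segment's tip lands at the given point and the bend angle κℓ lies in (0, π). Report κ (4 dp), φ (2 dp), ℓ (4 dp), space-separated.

0.2252 50.32 1.6347

ρ = √(x²+y²) = √(0.190² + 0.229²) = 0.29756
φ = atan2(y, x) mod 360° = atan2(0.229, 0.190) = 50.3177°
|p|² = ρ² + z² = 0.29756² + 1.598² = 2.64215
κ = 2ρ / |p|² = 2×0.29756 / 2.64215 = 0.22524
θ = 2·atan2(ρ, z) = 2·atan2(0.29756, 1.598) = 0.36820 rad
ℓ = θ/κ = 0.36820/0.22524 = 1.63469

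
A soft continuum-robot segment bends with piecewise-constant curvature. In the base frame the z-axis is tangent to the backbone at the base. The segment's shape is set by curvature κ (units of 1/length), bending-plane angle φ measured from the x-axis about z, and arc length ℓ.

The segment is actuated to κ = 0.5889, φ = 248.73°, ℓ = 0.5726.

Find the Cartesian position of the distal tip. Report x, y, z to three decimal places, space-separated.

θ = κ·ℓ = 0.5889 × 0.5726 = 0.33720 rad
ρ = (1 − cos θ)/κ = (1 − 0.94368)/0.5889 = 0.09563
z = sin θ / κ = 0.33085/0.5889 = 0.56181
x = ρ cos φ = 0.09563 × cos(248.73°) = -0.03469
y = ρ sin φ = 0.09563 × sin(248.73°) = -0.08912

-0.035 -0.089 0.562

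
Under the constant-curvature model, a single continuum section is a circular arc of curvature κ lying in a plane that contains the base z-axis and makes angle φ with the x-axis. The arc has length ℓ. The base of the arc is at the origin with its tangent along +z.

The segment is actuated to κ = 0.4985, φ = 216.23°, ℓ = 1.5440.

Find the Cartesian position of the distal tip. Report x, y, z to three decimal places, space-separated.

θ = κ·ℓ = 0.4985 × 1.5440 = 0.76968 rad
ρ = (1 − cos θ)/κ = (1 − 0.71813)/0.4985 = 0.56544
z = sin θ / κ = 0.69591/0.4985 = 1.39600
x = ρ cos φ = 0.56544 × cos(216.23°) = -0.45611
y = ρ sin φ = 0.56544 × sin(216.23°) = -0.33419

-0.456 -0.334 1.396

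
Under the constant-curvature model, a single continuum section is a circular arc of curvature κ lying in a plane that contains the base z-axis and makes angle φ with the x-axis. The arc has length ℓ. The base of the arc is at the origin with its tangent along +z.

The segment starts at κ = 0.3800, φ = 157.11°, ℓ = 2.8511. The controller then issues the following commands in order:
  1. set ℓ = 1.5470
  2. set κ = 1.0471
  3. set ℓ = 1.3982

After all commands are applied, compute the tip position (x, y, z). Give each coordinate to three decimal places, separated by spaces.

-0.786 0.332 0.950

initial: κ=0.3800, φ=157.11°, ℓ=2.8511
cmd 1: set ℓ=1.5470 → (κ,φ,ℓ)=(0.3800,157.11°,1.5470) → tip=(-0.4070,0.1718,1.4594)
cmd 2: set κ=1.0471 → (κ,φ,ℓ)=(1.0471,157.11°,1.5470) → tip=(-0.9230,0.3897,0.9539)
cmd 3: set ℓ=1.3982 → (κ,φ,ℓ)=(1.0471,157.11°,1.3982) → tip=(-0.7861,0.3319,0.9496)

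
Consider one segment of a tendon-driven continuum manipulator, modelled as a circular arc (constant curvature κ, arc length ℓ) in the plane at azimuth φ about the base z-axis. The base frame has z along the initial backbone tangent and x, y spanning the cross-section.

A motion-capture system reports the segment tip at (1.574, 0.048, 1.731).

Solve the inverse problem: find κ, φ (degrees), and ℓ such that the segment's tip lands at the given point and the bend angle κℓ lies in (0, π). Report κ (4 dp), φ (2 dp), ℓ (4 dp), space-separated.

0.5751 1.75 2.5670

ρ = √(x²+y²) = √(1.574² + 0.048²) = 1.57473
φ = atan2(y, x) mod 360° = atan2(0.048, 1.574) = 1.7467°
|p|² = ρ² + z² = 1.57473² + 1.731² = 5.47614
κ = 2ρ / |p|² = 2×1.57473 / 5.47614 = 0.57512
θ = 2·atan2(ρ, z) = 2·atan2(1.57473, 1.731) = 1.47632 rad
ℓ = θ/κ = 1.47632/0.57512 = 2.56696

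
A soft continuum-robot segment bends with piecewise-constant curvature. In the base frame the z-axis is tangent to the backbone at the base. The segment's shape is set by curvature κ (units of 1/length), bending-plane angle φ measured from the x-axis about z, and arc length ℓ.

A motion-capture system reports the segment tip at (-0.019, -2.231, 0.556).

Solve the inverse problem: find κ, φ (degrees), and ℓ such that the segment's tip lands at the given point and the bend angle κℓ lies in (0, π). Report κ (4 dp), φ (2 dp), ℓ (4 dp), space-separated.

0.8440 269.51 3.1435

ρ = √(x²+y²) = √(-0.019² + -2.231²) = 2.23108
φ = atan2(y, x) mod 360° = atan2(-2.231, -0.019) = 269.5121°
|p|² = ρ² + z² = 2.23108² + 0.556² = 5.28686
κ = 2ρ / |p|² = 2×2.23108 / 5.28686 = 0.84401
θ = 2·atan2(ρ, z) = 2·atan2(2.23108, 0.556) = 2.65313 rad
ℓ = θ/κ = 2.65313/0.84401 = 3.14348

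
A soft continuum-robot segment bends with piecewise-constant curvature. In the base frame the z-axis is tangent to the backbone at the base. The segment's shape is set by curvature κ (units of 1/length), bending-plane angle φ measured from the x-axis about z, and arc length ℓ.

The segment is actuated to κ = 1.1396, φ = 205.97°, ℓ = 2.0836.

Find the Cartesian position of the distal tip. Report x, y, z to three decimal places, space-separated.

-1.357 -0.661 0.609

θ = κ·ℓ = 1.1396 × 2.0836 = 2.37447 rad
ρ = (1 − cos θ)/κ = (1 − -0.71991)/1.1396 = 1.50922
z = sin θ / κ = 0.69407/1.1396 = 0.60904
x = ρ cos φ = 1.50922 × cos(205.97°) = -1.35683
y = ρ sin φ = 1.50922 × sin(205.97°) = -0.66089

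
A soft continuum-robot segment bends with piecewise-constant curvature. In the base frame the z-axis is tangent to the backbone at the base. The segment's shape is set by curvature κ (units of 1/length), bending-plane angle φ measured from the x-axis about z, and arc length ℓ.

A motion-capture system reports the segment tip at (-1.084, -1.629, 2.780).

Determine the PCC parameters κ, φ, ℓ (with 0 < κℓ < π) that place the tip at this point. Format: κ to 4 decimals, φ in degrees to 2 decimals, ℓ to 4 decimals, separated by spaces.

ρ = √(x²+y²) = √(-1.084² + -1.629²) = 1.95671
φ = atan2(y, x) mod 360° = atan2(-1.629, -1.084) = 236.3587°
|p|² = ρ² + z² = 1.95671² + 2.780² = 11.55710
κ = 2ρ / |p|² = 2×1.95671 / 11.55710 = 0.33862
θ = 2·atan2(ρ, z) = 2·atan2(1.95671, 2.780) = 1.22661 rad
ℓ = θ/κ = 1.22661/0.33862 = 3.62243

0.3386 236.36 3.6224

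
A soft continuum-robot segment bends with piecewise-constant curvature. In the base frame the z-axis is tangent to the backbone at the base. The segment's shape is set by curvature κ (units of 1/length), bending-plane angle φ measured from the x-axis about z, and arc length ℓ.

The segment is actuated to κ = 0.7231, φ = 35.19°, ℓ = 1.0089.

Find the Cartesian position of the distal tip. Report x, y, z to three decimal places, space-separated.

0.288 0.203 0.922

θ = κ·ℓ = 0.7231 × 1.0089 = 0.72954 rad
ρ = (1 − cos θ)/κ = (1 − 0.74548)/0.7231 = 0.35198
z = sin θ / κ = 0.66652/0.7231 = 0.92176
x = ρ cos φ = 0.35198 × cos(35.19°) = 0.28765
y = ρ sin φ = 0.35198 × sin(35.19°) = 0.20284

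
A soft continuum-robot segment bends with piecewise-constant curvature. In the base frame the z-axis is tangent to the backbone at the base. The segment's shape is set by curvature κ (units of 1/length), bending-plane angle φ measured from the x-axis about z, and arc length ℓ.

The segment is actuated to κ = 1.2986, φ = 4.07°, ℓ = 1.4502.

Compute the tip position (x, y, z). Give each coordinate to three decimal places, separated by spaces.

1.004 0.071 0.733

θ = κ·ℓ = 1.2986 × 1.4502 = 1.88323 rad
ρ = (1 − cos θ)/κ = (1 − -0.30738)/1.2986 = 1.00676
z = sin θ / κ = 0.95159/1.2986 = 0.73278
x = ρ cos φ = 1.00676 × cos(4.07°) = 1.00422
y = ρ sin φ = 1.00676 × sin(4.07°) = 0.07145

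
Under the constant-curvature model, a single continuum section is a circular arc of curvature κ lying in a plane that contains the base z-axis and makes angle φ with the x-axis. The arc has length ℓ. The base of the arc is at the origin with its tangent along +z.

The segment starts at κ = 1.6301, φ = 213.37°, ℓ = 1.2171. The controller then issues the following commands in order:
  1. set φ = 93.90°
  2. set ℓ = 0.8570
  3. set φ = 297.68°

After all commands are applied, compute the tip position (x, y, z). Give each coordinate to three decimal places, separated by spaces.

initial: κ=1.6301, φ=213.37°, ℓ=1.2171
cmd 1: set φ=93.90° → (κ,φ,ℓ)=(1.6301,93.90°,1.2171) → tip=(-0.0585,0.8578,0.5618)
cmd 2: set ℓ=0.8570 → (κ,φ,ℓ)=(1.6301,93.90°,0.8570) → tip=(-0.0345,0.5062,0.6042)
cmd 3: set φ=297.68° → (κ,φ,ℓ)=(1.6301,297.68°,0.8570) → tip=(0.2357,-0.4493,0.6042)

0.236 -0.449 0.604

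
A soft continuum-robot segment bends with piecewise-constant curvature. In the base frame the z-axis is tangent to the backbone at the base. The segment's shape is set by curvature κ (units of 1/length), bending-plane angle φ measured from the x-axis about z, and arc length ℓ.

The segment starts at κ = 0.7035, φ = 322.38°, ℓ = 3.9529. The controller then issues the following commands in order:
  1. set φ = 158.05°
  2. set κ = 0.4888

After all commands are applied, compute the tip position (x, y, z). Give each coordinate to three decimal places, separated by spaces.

initial: κ=0.7035, φ=322.38°, ℓ=3.9529
cmd 1: set φ=158.05° → (κ,φ,ℓ)=(0.7035,158.05°,3.9529) → tip=(-2.5520,1.0285,0.5017)
cmd 2: set κ=0.4888 → (κ,φ,ℓ)=(0.4888,158.05°,3.9529) → tip=(-2.5684,1.0351,1.9137)

-2.568 1.035 1.914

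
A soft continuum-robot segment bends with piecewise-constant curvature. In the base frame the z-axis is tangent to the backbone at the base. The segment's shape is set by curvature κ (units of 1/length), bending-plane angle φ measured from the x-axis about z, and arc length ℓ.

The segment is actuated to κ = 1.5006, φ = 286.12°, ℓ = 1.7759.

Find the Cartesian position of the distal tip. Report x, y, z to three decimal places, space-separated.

θ = κ·ℓ = 1.5006 × 1.7759 = 2.66492 rad
ρ = (1 − cos θ)/κ = (1 − -0.88852)/1.5006 = 1.25851
z = sin θ / κ = 0.45883/1.5006 = 0.30576
x = ρ cos φ = 1.25851 × cos(286.12°) = 0.34943
y = ρ sin φ = 1.25851 × sin(286.12°) = -1.20903

0.349 -1.209 0.306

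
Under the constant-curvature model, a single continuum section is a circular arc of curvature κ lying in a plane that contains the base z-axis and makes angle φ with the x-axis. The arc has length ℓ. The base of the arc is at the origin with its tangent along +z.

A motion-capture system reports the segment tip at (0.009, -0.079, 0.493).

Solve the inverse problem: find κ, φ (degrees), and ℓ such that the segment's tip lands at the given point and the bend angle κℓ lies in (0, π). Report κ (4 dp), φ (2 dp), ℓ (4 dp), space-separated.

ρ = √(x²+y²) = √(0.009² + -0.079²) = 0.07951
φ = atan2(y, x) mod 360° = atan2(-0.079, 0.009) = 276.4993°
|p|² = ρ² + z² = 0.07951² + 0.493² = 0.24937
κ = 2ρ / |p|² = 2×0.07951 / 0.24937 = 0.63769
θ = 2·atan2(ρ, z) = 2·atan2(0.07951, 0.493) = 0.31981 rad
ℓ = θ/κ = 0.31981/0.63769 = 0.50151

0.6377 276.50 0.5015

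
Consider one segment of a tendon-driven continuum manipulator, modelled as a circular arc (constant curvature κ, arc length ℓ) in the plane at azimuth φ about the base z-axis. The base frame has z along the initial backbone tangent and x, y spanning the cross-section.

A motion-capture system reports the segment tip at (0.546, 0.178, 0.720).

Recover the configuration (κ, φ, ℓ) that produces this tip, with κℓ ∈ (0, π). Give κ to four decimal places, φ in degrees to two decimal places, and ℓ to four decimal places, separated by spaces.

ρ = √(x²+y²) = √(0.546² + 0.178²) = 0.57428
φ = atan2(y, x) mod 360° = atan2(0.178, 0.546) = 18.0563°
|p|² = ρ² + z² = 0.57428² + 0.720² = 0.84820
κ = 2ρ / |p|² = 2×0.57428 / 0.84820 = 1.35412
θ = 2·atan2(ρ, z) = 2·atan2(0.57428, 0.720) = 1.34657 rad
ℓ = θ/κ = 1.34657/1.35412 = 0.99442

1.3541 18.06 0.9944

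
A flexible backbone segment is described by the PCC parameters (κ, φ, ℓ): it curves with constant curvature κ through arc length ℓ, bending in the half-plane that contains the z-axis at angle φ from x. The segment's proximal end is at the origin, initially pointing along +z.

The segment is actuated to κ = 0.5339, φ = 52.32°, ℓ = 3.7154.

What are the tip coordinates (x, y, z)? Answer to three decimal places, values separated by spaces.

θ = κ·ℓ = 0.5339 × 3.7154 = 1.98365 rad
ρ = (1 − cos θ)/κ = (1 − -0.40123)/0.5339 = 2.62451
z = sin θ / κ = 0.91598/0.5339 = 1.71564
x = ρ cos φ = 2.62451 × cos(52.32°) = 1.60423
y = ρ sin φ = 2.62451 × sin(52.32°) = 2.07714

1.604 2.077 1.716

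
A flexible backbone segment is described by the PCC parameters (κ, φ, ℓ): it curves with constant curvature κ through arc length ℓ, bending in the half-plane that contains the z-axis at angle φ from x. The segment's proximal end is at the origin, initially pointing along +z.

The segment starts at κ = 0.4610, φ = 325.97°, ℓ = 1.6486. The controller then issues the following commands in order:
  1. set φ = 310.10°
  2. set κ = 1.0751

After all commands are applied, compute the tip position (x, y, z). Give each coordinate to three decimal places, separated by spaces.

0.719 -0.854 0.911

initial: κ=0.4610, φ=325.97°, ℓ=1.6486
cmd 1: set φ=310.10° → (κ,φ,ℓ)=(0.4610,310.10°,1.6486) → tip=(0.3845,-0.4566,1.4944)
cmd 2: set κ=1.0751 → (κ,φ,ℓ)=(1.0751,310.10°,1.6486) → tip=(0.7191,-0.8540,0.9113)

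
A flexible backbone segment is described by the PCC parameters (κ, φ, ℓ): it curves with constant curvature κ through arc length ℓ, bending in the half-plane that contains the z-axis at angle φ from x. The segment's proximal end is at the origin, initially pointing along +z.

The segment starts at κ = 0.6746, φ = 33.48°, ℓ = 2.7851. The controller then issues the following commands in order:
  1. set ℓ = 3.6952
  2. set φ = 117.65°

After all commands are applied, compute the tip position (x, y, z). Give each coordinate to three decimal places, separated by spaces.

initial: κ=0.6746, φ=33.48°, ℓ=2.7851
cmd 1: set ℓ=3.6952 → (κ,φ,ℓ)=(0.6746,33.48°,3.6952) → tip=(2.2216,1.4693,0.8957)
cmd 2: set φ=117.65° → (κ,φ,ℓ)=(0.6746,117.65°,3.6952) → tip=(-1.2361,2.3593,0.8957)

-1.236 2.359 0.896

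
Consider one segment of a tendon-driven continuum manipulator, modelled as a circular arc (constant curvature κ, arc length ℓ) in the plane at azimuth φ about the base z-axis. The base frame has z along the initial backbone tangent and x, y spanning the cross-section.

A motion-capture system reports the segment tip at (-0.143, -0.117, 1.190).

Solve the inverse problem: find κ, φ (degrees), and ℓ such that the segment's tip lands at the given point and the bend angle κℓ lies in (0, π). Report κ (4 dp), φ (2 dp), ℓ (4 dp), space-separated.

ρ = √(x²+y²) = √(-0.143² + -0.117²) = 0.18476
φ = atan2(y, x) mod 360° = atan2(-0.117, -0.143) = 219.2894°
|p|² = ρ² + z² = 0.18476² + 1.190² = 1.45024
κ = 2ρ / |p|² = 2×0.18476 / 1.45024 = 0.25481
θ = 2·atan2(ρ, z) = 2·atan2(0.18476, 1.190) = 0.30807 rad
ℓ = θ/κ = 0.30807/0.25481 = 1.20903

0.2548 219.29 1.2090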